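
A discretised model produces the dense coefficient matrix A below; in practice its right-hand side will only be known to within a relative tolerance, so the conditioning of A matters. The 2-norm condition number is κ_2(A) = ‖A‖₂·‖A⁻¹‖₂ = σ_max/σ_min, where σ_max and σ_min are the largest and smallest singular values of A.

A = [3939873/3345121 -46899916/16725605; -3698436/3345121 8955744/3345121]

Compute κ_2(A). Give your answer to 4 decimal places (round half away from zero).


M = AᵀA = [34721793225/13305391801 -416636079468/66526959005; -416636079468/66526959005 4999685952016/332634795025]. tr(M)=34720300489/1968253225, det(M)=5531904/1968253225
char-poly roots: 441/25 and 12544/78730129
κ = σ_max/σ_min = (21/5)/(112/8873) = 332.7375

332.7375


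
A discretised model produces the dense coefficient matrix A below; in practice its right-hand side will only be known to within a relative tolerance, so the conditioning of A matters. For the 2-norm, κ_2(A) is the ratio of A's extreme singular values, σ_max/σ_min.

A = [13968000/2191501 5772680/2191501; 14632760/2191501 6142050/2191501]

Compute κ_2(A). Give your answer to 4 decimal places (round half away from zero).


form AᵀA = [486590593600/5710673761 202744278000/5710673761; 202744278000/5710673761 84481108900/5710673761] with trace 3379122500/33790969 and determinant 2560000/33790969
λ_max, λ_min = (3379122500/33790969 ± √11418122850483690000/1141829585958961)/2 = 100, 25600/33790969
κ_2(A) = √(λ_max/λ_min) = √(100 / (25600/33790969)) = 363.3125

363.3125


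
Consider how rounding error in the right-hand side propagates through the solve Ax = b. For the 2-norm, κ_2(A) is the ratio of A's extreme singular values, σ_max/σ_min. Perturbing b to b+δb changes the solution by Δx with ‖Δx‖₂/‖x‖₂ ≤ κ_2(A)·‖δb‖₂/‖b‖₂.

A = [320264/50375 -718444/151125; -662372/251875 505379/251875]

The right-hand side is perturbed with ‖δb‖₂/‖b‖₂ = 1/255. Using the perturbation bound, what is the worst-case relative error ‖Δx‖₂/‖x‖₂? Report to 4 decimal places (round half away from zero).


1.1397

M = AᵀA = [17769008336/375390625 -39979529156/1126171875; -39979529156/1126171875 89956899001/3378515625]. tr(M)=9995118961/135140625, det(M)=218803264/3378515625
eigenvalues of AᵀA: λ = (tr ± √(tr²−4·det))/2 = 1849/25, 118336/135140625
σ_max=√(1849/25)=(43/5), σ_min=√(118336/135140625)=(344/11625) → κ = 290.6250
κ_2(A)·‖δb‖/‖b‖ = 1.1397


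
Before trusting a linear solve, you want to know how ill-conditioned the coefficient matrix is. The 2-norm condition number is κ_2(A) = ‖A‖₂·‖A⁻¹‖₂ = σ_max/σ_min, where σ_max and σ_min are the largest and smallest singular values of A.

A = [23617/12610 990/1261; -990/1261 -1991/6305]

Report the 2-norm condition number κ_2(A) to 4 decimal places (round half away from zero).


194.0000

AᵀA = [50444053/12231700 210177/122317; 210177/122317 2189737/3057925]; tr = 4554077/940900, det = 14641/23522500
char-poly roots: 121/25 and 121/940900
so κ_2 = √((121/25) / (121/940900)) = 194.0000


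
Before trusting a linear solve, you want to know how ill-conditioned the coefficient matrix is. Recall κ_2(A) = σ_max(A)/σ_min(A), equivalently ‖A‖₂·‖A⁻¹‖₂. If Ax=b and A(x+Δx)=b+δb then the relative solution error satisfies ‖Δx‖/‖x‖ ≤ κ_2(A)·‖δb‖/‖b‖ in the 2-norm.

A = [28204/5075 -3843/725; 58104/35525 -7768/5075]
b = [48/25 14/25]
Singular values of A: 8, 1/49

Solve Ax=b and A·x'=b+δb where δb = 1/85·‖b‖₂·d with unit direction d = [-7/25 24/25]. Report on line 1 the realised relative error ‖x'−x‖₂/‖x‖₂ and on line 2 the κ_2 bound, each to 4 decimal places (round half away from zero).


σ_max = 8, σ_min = 1/49
κ_2(A) = 8 / (1/49) = 392.0000
perturbation bound = 392.0000·1/85 = 4.6118
solve Ax = b  →  x = [0.1810 -0.1724]
‖b‖₂ = 2.0000 and ‖x‖₂ = 0.2500
Δx = A⁻¹·δb where δb = 1/85·2.0000·d; ‖Δx‖ = 1.1529
relative error = 4.6118
realised/bound = 1 exactly: the bound is attained for this b and d

4.6118
4.6118


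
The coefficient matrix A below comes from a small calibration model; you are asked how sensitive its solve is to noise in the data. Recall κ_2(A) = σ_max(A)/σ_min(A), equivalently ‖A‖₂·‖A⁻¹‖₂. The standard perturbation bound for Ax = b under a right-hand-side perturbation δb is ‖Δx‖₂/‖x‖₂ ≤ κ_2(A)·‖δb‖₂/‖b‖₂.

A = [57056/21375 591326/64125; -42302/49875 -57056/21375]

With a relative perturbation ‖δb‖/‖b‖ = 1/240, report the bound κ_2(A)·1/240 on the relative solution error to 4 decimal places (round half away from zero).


0.5985

form AᵀA = [280990564/35820225 412628992/15351525; 412628992/15351525 606343876/6579225] with trace 1289590600/12895281 and determinant 6250000/12895281
solving λ² − 1289590600/12895281·λ + 6250000/12895281 = 0 gives λ = 100, 62500/12895281
κ_2(A) = √(λ_max/λ_min) = √(100 / (62500/12895281)) = 143.6400
bound on ‖Δx‖/‖x‖: κ·ε = 143.6400·1/240 = 0.5985


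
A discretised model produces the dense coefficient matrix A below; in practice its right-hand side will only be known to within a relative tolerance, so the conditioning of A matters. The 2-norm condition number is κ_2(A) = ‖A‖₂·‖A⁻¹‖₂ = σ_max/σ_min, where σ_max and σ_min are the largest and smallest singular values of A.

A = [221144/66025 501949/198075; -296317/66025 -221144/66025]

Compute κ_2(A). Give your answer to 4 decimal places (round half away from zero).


316.9200

M = AᵀA = [5468337329/174372025 12303567584/523116075; 12303567584/523116075 27683792689/1569348225]. tr(M)=3075953146/62773929, det(M)=1500625/62773929
char-poly roots: 49 and 30625/62773929
κ = σ_max/σ_min = 7/(175/7923) = 316.9200


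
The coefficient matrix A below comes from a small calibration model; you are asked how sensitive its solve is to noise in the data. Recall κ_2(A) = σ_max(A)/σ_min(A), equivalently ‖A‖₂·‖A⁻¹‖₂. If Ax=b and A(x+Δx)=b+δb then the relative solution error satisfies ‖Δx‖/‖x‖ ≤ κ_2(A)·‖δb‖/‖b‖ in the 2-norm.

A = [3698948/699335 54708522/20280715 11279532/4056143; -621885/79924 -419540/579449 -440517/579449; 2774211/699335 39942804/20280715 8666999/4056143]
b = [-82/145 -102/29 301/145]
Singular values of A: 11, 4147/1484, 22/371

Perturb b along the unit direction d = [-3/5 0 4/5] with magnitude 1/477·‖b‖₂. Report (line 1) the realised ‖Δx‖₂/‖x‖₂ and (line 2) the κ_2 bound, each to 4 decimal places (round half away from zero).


0.0043
0.3889

largest singular value 11, smallest 22/371
κ = σ_max/σ_min = 11/(22/371) = 185.5000
bound on ‖Δx‖/‖x‖: κ·ε = 185.5000·1/477 = 0.3889
solve Ax = b  →  x = [0.5270 -24.8065 22.8577]
‖b‖₂ = 4.1231 and ‖x‖₂ = 33.7360
with δb = [-0.0052 0.0000 0.0069], A·Δx = δb → ‖Δx‖ = 0.1458
relative error = 0.0043
so the bound overstates the realised error by a factor of ≈ 90.0039 (computed from the unrounded values)


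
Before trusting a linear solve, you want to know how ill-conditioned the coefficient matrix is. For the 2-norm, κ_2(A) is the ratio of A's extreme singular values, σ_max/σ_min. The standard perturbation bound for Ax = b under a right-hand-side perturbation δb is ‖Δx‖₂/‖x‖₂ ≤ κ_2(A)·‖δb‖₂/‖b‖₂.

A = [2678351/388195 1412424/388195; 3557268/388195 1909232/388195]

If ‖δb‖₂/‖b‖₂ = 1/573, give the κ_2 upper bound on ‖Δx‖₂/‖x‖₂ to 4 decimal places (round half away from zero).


0.4981

form AᵀA = [793108788121/6027814321 422984685240/6027814321; 422984685240/6027814321 225604335424/6027814321] with trace 3524958905/20857489 and determinant 7311616/20857489
eigenvalues of AᵀA: λ = (tr ± √(tr²−4·det))/2 = 169, 43264/20857489
κ_2(A) = √(λ_max/λ_min) = √(169 / (43264/20857489)) = 285.4375
κ_2(A)·‖δb‖/‖b‖ = 0.4981


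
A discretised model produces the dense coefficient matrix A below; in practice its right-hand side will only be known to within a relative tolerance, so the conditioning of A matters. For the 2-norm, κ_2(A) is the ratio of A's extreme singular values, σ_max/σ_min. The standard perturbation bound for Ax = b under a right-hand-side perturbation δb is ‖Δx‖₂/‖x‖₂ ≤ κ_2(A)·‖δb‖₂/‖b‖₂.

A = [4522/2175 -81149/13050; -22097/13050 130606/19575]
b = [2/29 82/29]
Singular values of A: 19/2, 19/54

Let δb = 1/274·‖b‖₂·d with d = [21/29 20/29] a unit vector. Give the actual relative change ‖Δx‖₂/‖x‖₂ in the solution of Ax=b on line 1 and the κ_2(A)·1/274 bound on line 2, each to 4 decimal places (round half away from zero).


σ_max = 19/2, σ_min = 19/54
condition number: (19/2) ÷ (19/54) = 27.0000
bound on ‖Δx‖/‖x‖: κ·ε = 27.0000·1/274 = 0.0985
solve Ax = b  →  x = [5.3979 1.7937]
‖b‖₂ = 2.8284 and ‖x‖₂ = 5.6881
re-solving with b+δb shifts x by Δx of norm 0.0293
relative error = 0.0052
realised/bound (from unrounded values) ≈ 0.0523

0.0052
0.0985


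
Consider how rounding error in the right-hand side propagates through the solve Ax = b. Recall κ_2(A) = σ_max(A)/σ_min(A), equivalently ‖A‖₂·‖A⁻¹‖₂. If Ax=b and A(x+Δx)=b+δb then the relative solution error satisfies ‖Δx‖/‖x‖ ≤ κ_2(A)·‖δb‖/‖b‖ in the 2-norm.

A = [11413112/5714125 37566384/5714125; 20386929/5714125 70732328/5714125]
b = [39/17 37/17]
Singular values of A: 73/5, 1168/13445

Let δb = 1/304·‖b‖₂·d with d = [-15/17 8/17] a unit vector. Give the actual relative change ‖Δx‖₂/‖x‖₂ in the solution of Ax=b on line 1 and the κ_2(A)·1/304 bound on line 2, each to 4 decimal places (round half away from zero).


from the listed singular values, σ₁ = 73/5, σ_n = 1168/13445
condition number: (73/5) ÷ (1168/13445) = 168.0625
worst-case relative error ≤ 168.0625 × 1/304 = 0.5528
solve Ax = b  →  x = [11.1082 -3.0259]
2-norm of b is 3.1623; of x, 11.5130
δb = ε·‖b‖·d = [-0.0092 0.0049]; solving A·Δx = δb gives ‖Δx‖ = 0.1197
realised ‖Δx‖/‖x‖ = 0.0104
realised/bound (from unrounded values) ≈ 0.0188

0.0104
0.5528


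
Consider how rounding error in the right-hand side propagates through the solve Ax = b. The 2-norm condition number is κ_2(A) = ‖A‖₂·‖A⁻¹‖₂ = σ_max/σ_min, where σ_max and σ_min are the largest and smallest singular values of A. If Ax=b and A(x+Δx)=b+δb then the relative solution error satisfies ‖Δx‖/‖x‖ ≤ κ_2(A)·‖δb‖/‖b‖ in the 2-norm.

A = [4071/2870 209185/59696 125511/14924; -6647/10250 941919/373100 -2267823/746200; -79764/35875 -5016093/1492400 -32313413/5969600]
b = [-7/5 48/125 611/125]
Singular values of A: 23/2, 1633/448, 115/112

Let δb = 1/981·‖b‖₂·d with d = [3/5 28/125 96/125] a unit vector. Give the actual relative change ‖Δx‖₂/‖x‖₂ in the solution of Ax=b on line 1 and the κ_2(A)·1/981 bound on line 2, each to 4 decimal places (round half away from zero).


largest singular value 23/2, smallest 115/112
κ_2(A) = (23/2) / (115/112) = 11.2000
worst-case relative error ≤ 11.2000 × 1/981 = 0.0114
solve Ax = b  →  x = [-2.9268 -0.1371 0.3843]
2-norm of b is 5.0990; of x, 2.9551
with δb = [0.0031 0.0012 0.0040], A·Δx = δb → ‖Δx‖ = 0.0051
dividing the unrounded norms, ‖Δx‖/‖x‖ = 0.0017
so the bound overstates the realised error by a factor of ≈ 6.6648 (computed from the unrounded values)

0.0017
0.0114


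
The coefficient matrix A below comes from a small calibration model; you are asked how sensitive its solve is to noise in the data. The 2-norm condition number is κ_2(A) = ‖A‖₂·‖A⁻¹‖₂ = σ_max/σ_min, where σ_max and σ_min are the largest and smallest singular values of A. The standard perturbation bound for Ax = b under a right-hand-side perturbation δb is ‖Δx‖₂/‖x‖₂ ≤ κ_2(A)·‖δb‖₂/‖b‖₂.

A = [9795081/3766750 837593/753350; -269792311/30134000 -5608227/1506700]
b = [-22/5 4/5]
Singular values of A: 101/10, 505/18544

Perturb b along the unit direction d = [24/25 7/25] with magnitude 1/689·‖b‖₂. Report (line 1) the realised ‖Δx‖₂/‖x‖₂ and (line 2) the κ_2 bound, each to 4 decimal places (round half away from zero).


0.0016
0.5383

from the listed singular values, σ₁ = 101/10, σ_n = 505/18544
condition number: (101/10) ÷ (505/18544) = 370.8800
worst-case relative error ≤ 370.8800 × 1/689 = 0.5383
solve Ax = b  →  x = [56.3107 -135.6606]
‖b‖ = 4.4721, ‖x‖ = 146.8833
with δb = [0.0062 0.0018], A·Δx = δb → ‖Δx‖ = 0.2383
realised ‖Δx‖/‖x‖ = 0.0016
tightness: 0.0016 against a bound of 0.5383 (unrounded ratio ≈ 0.0030)


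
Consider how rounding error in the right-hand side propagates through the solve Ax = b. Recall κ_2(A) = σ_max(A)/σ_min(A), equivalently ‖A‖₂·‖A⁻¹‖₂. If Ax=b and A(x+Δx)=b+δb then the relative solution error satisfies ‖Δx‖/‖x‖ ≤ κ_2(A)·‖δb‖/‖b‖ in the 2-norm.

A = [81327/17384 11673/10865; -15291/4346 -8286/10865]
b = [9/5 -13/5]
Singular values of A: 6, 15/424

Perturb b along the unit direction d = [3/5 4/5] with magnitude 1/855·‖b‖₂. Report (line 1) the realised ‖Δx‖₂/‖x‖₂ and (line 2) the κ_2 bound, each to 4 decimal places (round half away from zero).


0.0037
0.1984

from the listed singular values, σ₁ = 6, σ_n = 15/424
κ_2(A) = 6 / (15/424) = 169.6000
bound on ‖Δx‖/‖x‖: κ·ε = 169.6000·1/855 = 0.1984
solve Ax = b  →  x = [6.6927 -27.4675]
‖b‖₂ = 3.1623 and ‖x‖₂ = 28.2711
δb = ε·‖b‖·d = [0.0022 0.0030]; solving A·Δx = δb gives ‖Δx‖ = 0.1045
realised ‖Δx‖/‖x‖ = 0.0037
so the bound overstates the realised error by a factor of ≈ 53.6406 (computed from the unrounded values)


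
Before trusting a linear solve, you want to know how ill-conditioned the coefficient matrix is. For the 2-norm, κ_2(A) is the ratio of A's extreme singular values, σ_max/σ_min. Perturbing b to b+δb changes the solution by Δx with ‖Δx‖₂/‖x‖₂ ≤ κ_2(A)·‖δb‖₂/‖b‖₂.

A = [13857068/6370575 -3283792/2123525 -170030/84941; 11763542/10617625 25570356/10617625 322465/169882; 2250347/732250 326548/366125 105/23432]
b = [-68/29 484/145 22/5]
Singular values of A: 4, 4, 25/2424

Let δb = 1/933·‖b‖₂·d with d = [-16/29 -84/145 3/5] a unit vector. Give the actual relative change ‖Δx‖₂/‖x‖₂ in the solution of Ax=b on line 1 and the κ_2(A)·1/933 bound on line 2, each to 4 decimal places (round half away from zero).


σ_max = 4, σ_min = 25/2424
κ = σ_max/σ_min = 4/(25/2424) = 387.8400
κ_2(A)·‖δb‖/‖b‖ = 0.4157
solve Ax = b  →  x = [38.2039 -127.4132 141.1145]
‖b‖₂ = 6.0000 and ‖x‖₂ = 193.9252
re-solving with b+δb shifts x by Δx of norm 0.6235
dividing the unrounded norms, ‖Δx‖/‖x‖ = 0.0032
tightness: 0.0032 against a bound of 0.4157 (unrounded ratio ≈ 0.0077)

0.0032
0.4157


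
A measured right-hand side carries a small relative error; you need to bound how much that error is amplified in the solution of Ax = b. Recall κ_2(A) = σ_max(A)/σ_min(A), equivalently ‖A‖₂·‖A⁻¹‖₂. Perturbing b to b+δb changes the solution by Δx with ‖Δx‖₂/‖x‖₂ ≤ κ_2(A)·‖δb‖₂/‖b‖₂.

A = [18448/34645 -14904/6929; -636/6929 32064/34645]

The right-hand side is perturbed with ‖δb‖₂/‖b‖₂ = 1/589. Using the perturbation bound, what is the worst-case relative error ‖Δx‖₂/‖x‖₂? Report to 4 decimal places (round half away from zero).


0.0331

AᵀA = [50576/173225 -42624/34645; -42624/34645 949824/173225]; tr = 976/169, det = 9216/105625
char-poly roots: 144/25 and 64/4225
κ_2(A) = √(λ_max/λ_min) = √((144/25) / (64/4225)) = 19.5000
bound on ‖Δx‖/‖x‖: κ·ε = 19.5000·1/589 = 0.0331


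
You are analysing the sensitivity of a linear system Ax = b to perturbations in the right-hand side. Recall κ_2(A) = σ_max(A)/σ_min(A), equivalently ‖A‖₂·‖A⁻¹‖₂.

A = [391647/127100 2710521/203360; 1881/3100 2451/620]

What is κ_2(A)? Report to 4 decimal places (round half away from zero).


49.6000

M = AᵀA = [127468017/12923528 8988537195/206776448; 8988537195/206776448 319728972825/1654211584]. tr(M)=199907721/984064, det(M)=263900025/15745024
solving λ² − 199907721/984064·λ + 263900025/15745024 = 0 gives λ = 3249/16, 81225/984064
κ_2(A) = √(λ_max/λ_min) = √((3249/16) / (81225/984064)) = 49.6000


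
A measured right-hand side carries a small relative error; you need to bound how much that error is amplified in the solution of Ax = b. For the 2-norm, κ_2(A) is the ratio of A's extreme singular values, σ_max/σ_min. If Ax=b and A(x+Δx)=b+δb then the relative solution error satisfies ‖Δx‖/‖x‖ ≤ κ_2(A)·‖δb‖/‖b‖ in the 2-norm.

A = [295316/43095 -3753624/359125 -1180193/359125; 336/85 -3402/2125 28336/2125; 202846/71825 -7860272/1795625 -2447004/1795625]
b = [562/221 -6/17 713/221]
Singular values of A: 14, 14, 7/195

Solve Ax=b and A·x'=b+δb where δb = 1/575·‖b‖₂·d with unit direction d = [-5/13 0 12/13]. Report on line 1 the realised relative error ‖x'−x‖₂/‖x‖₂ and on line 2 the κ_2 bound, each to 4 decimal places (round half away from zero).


0.0036
0.6783

σ_max = 14, σ_min = 7/195
κ_2(A) = 14 / (7/195) = 390.0000
bound on ‖Δx‖/‖x‖: κ·ε = 390.0000·1/575 = 0.6783
solve Ax = b  →  x = [-44.4429 -32.2960 9.2709]
‖b‖ = 4.1231, ‖x‖ = 55.7149
Δx = A⁻¹·δb where δb = 1/575·4.1231·d; ‖Δx‖ = 0.1998
realised ‖Δx‖/‖x‖ = 0.0036
realised/bound (from unrounded values) ≈ 0.0053


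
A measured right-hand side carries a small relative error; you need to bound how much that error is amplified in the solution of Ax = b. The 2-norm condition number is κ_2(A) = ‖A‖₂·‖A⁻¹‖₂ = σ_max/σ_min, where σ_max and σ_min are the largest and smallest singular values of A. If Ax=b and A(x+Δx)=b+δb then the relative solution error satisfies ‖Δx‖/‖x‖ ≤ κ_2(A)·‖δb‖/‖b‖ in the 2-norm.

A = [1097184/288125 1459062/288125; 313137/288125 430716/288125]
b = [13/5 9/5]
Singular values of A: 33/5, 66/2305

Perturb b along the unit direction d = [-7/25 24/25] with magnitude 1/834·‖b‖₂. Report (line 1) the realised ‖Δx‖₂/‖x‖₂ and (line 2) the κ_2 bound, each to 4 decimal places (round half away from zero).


σ_max = 33/5, σ_min = 66/2305
κ_2(A) = (33/5) / (66/2305) = 230.5000
bound on ‖Δx‖/‖x‖: κ·ε = 230.5000·1/834 = 0.2764
solve Ax = b  →  x = [-27.6667 21.3182]
‖b‖ = 3.1623, ‖x‖ = 34.9272
with δb = [-0.0011 0.0036], A·Δx = δb → ‖Δx‖ = 0.1324
realised ‖Δx‖/‖x‖ = 0.0038
realised/bound (from unrounded values) ≈ 0.0137

0.0038
0.2764


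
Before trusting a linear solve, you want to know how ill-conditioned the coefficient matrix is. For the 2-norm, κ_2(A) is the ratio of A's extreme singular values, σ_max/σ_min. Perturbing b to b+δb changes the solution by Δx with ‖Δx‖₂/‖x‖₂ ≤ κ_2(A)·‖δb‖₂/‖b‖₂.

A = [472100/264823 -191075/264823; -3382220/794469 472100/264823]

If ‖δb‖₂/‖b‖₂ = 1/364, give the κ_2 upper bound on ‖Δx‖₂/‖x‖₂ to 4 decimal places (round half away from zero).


0.6457

M = AᵀA = [79558093600/3734798769 -11049500500/1244932923; -11049500500/1244932923 1534840625/414977641]. tr(M)=552495025/22099401, det(M)=250000/22099401
solving λ² − 552495025/22099401·λ + 250000/22099401 = 0 gives λ = 25, 10000/22099401
σ_max=√25=5, σ_min=√(10000/22099401)=(100/4701) → κ = 235.0500
perturbation bound = 235.0500·1/364 = 0.6457


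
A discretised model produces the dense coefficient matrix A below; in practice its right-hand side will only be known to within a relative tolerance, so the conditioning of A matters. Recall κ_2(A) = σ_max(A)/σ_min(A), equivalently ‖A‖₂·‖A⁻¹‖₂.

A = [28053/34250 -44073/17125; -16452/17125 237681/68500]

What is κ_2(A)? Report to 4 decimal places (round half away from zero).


54.8000

AᵀA = [74785761/46922500 -127661751/23461250; -127661751/23461250 3502845081/187690000]; tr = 6083181/300304, det = 164025/1201216
char-poly roots: 81/4 and 2025/300304
κ = σ_max/σ_min = (9/2)/(45/548) = 54.8000


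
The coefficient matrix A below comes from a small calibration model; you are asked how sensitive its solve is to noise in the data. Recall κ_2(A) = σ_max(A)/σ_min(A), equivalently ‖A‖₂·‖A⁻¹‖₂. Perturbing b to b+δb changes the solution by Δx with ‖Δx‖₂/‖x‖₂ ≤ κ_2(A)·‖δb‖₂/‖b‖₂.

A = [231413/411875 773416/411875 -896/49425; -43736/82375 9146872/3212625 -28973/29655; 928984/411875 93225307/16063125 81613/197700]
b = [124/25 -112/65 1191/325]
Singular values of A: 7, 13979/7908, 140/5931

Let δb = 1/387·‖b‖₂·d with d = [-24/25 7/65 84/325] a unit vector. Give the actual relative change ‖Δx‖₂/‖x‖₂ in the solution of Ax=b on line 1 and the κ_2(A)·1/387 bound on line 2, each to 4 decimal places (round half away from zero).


largest singular value 7, smallest 140/5931
κ_2(A) = 7 / (140/5931) = 296.5500
κ_2(A)·‖δb‖/‖b‖ = 0.7663
solve Ax = b  →  x = [99.0707 -28.3004 -134.5474]
2-norm of b is 6.4031; of x, 169.4666
Δx = A⁻¹·δb where δb = 1/387·6.4031·d; ‖Δx‖ = 0.7009
relative error = 0.0041
tightness: 0.0041 against a bound of 0.7663 (unrounded ratio ≈ 0.0054)

0.0041
0.7663


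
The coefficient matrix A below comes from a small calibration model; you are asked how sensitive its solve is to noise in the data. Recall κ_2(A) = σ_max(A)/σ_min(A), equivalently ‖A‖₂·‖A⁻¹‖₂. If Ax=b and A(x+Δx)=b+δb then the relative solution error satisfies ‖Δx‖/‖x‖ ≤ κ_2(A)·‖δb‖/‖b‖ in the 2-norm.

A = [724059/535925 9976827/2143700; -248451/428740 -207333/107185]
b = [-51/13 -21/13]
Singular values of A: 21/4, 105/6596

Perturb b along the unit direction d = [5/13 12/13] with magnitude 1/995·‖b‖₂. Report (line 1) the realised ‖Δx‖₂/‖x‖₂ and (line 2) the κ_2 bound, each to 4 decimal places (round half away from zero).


0.0014
0.3315

from the listed singular values, σ₁ = 21/4, σ_n = 105/6596
κ = σ_max/σ_min = (21/4)/(105/6596) = 329.8000
perturbation bound = 329.8000·1/995 = 0.3315
solve Ax = b  →  x = [180.7589 -53.3166]
2-norm of b is 4.2426; of x, 188.4580
Δx = A⁻¹·δb where δb = 1/995·4.2426·d; ‖Δx‖ = 0.2679
dividing the unrounded norms, ‖Δx‖/‖x‖ = 0.0014
so the bound overstates the realised error by a factor of ≈ 233.2049 (computed from the unrounded values)


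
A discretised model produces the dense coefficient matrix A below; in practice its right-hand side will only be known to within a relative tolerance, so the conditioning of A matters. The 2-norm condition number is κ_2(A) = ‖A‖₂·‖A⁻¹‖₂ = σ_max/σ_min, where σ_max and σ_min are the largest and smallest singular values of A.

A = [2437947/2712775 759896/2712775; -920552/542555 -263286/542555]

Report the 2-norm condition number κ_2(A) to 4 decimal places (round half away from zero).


102.1280

AᵀA = [93871921081/25464180625 27376462008/25464180625; 27376462008/25464180625 7994567044/25464180625]; tr = 162986381/40742689, det = 62500/40742689
char-poly roots: 4 and 15625/40742689
κ = σ_max/σ_min = 2/(125/6383) = 102.1280


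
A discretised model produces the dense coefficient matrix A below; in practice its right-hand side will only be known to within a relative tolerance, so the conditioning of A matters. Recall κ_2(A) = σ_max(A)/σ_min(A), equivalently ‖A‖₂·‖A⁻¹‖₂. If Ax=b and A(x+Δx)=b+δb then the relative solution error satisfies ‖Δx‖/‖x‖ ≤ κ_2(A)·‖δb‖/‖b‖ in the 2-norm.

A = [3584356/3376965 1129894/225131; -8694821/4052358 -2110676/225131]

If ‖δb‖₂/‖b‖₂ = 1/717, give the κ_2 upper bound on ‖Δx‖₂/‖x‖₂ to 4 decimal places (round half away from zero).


form AᵀA = [8140178862289/1420554096900 200794816738/7891967205; 200794816738/7891967205 19832573108/175377049] with trace 100406913169/845064900 and determinant 141158161/211266225
solving λ² − 100406913169/845064900·λ + 141158161/211266225 = 0 gives λ = 11881/100, 47524/8450649
σ_max=√(11881/100)=(109/10), σ_min=√(47524/8450649)=(218/2907) → κ = 145.3500
κ_2(A)·‖δb‖/‖b‖ = 0.2027

0.2027


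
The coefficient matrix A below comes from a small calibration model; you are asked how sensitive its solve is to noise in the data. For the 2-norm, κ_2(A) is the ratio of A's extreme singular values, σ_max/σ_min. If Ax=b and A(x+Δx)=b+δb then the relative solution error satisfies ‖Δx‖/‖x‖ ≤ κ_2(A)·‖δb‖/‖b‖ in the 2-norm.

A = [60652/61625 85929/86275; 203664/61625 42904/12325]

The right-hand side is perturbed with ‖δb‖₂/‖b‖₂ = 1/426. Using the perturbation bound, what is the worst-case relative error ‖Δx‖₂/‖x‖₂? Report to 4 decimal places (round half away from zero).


0.4365

AᵀA = [72252304/6076225 106204428/8506715; 106204428/8506715 156129121/11909401]; tr = 8850881/354025, det = 256/14161
solving λ² − 8850881/354025·λ + 256/14161 = 0 gives λ = 25, 256/354025
κ = σ_max/σ_min = 5/(16/595) = 185.9375
worst-case relative error ≤ 185.9375 × 1/426 = 0.4365


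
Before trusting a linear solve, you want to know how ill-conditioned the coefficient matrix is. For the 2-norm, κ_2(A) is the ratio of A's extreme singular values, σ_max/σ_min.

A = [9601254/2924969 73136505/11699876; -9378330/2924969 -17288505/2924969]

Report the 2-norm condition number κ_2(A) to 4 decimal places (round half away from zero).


AᵀA = [214193997576/10172941321 803062652535/20345882642; 803062652535/20345882642 12046643098425/162767061136]; tr = 53542377369/563207824, det = 57836025/140801956
char-poly roots: 1521/16 and 152100/35200489
κ = σ_max/σ_min = (39/4)/(390/5933) = 148.3250

148.3250


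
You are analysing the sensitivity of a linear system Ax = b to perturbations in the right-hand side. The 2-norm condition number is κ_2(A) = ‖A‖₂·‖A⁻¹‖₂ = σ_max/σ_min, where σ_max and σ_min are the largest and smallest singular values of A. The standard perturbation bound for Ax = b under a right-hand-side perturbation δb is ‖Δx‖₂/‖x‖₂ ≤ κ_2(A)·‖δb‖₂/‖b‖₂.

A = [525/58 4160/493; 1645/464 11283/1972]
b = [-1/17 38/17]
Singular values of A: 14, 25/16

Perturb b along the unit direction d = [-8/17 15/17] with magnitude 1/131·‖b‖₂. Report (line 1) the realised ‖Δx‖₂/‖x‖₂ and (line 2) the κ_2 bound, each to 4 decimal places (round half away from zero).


0.0085
0.0684

σ_max = 14, σ_min = 25/16
κ = σ_max/σ_min = 14/(25/16) = 8.9600
bound on ‖Δx‖/‖x‖: κ·ε = 8.9600·1/131 = 0.0684
solve Ax = b  →  x = [-0.8776 0.9345]
‖b‖₂ = 2.2361 and ‖x‖₂ = 1.2820
re-solving with b+δb shifts x by Δx of norm 0.0109
dividing the unrounded norms, ‖Δx‖/‖x‖ = 0.0085
tightness: 0.0085 against a bound of 0.0684 (unrounded ratio ≈ 0.1246)


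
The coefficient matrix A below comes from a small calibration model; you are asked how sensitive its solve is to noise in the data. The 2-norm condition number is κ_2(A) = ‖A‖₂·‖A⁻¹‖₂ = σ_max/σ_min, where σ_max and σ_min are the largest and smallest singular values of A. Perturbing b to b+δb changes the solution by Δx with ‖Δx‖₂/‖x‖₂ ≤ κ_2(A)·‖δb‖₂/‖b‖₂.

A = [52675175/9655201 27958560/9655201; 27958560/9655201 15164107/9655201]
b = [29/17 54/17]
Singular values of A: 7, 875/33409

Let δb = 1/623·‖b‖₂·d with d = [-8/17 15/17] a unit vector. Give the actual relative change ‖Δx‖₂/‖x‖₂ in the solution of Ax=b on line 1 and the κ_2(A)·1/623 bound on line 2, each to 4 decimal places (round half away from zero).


0.0029
0.4290

from the listed singular values, σ₁ = 7, σ_n = 875/33409
κ_2(A) = 7 / (875/33409) = 267.2720
κ_2(A)·‖δb‖/‖b‖ = 0.4290
solve Ax = b  →  x = [-35.5576 67.5812]
‖b‖ = 3.6056, ‖x‖ = 76.3646
Δx = A⁻¹·δb where δb = 1/623·3.6056·d; ‖Δx‖ = 0.2210
relative error = 0.0029
realised/bound (from unrounded values) ≈ 0.0067


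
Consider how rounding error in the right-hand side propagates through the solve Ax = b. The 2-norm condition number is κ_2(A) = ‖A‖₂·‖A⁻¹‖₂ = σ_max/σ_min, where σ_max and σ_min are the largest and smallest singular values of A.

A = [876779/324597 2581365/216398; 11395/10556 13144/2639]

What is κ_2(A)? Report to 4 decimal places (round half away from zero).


304.5000

M = AᵀA = [84404160649/9975215376 5208967465/138544658; 5208967465/138544658 46302457681/277089316]. tr(M)=1041815965/5934096, det(M)=7890481/23736384
eigenvalues of AᵀA: λ = (tr ± √(tr²−4·det))/2 = 2809/16, 2809/1483524
so κ_2 = √((2809/16) / (2809/1483524)) = 304.5000


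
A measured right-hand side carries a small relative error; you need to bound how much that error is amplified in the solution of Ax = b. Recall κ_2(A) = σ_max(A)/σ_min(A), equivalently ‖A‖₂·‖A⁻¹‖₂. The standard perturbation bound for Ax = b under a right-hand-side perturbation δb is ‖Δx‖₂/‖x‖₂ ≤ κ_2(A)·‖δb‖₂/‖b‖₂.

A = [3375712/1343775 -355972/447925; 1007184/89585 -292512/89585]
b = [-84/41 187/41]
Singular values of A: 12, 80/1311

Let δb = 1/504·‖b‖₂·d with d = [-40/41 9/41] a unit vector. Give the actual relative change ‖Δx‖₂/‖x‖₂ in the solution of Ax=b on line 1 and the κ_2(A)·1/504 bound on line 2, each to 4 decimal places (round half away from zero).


0.0033
0.3902

from the listed singular values, σ₁ = 12, σ_n = 80/1311
κ_2(A) = 12 / (80/1311) = 196.6500
κ_2(A)·‖δb‖/‖b‖ = 0.3902
solve Ax = b  →  x = [14.0855 47.1027]
‖b‖ = 5.0000, ‖x‖ = 49.1636
re-solving with b+δb shifts x by Δx of norm 0.1626
dividing the unrounded norms, ‖Δx‖/‖x‖ = 0.0033
so the bound overstates the realised error by a factor of ≈ 117.9927 (computed from the unrounded values)


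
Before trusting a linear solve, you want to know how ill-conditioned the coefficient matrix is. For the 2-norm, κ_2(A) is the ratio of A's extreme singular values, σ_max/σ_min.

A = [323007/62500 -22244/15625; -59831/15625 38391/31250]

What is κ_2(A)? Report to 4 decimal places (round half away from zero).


50.0000

form AᵀA = [6464379961/156250000 -235578231/19531250; -235578231/19531250 138122041/39062500] with trace 11226989/250000 and determinant 20151121/25000000
eigenvalues of AᵀA: λ = (tr ± √(tr²−4·det))/2 = 4489/100, 4489/250000
so κ_2 = √((4489/100) / (4489/250000)) = 50.0000


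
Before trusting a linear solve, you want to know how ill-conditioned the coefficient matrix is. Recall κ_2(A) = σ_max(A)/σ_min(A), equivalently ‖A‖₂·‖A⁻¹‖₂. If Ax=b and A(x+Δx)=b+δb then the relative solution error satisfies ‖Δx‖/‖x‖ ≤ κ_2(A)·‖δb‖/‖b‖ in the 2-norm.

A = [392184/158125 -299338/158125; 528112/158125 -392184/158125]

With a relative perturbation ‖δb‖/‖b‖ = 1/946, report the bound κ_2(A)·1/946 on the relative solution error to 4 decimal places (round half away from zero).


0.1672

form AᵀA = [17308422976/1000140625 -12980506032/1000140625; -12980506032/1000140625 9736461124/1000140625] with trace 1081795364/40005625 and determinant 29246464/1000140625
solving λ² − 1081795364/40005625·λ + 29246464/1000140625 = 0 gives λ = 676/25, 43264/40005625
σ_max=√(676/25)=(26/5), σ_min=√(43264/40005625)=(208/6325) → κ = 158.1250
perturbation bound = 158.1250·1/946 = 0.1672


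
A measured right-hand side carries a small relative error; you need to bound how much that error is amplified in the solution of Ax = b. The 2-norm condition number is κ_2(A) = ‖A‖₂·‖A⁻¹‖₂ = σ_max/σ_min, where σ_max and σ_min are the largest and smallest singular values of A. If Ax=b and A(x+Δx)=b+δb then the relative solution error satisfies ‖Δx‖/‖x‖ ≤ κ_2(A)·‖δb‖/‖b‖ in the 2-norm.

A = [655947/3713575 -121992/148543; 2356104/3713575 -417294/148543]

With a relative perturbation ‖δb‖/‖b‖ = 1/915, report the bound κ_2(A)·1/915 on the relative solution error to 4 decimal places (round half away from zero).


AᵀA = [9570388041/22065022849 -42528333960/22065022849; -42528333960/22065022849 189016330500/22065022849]; tr = 118136061/13126129, det = 8100/13126129
λ_max, λ_min = (118136061/13126129 ± √13955703622016121/172295262524641)/2 = 9, 900/13126129
σ_max=√9=3, σ_min=√(900/13126129)=(30/3623) → κ = 362.3000
worst-case relative error ≤ 362.3000 × 1/915 = 0.3960

0.3960


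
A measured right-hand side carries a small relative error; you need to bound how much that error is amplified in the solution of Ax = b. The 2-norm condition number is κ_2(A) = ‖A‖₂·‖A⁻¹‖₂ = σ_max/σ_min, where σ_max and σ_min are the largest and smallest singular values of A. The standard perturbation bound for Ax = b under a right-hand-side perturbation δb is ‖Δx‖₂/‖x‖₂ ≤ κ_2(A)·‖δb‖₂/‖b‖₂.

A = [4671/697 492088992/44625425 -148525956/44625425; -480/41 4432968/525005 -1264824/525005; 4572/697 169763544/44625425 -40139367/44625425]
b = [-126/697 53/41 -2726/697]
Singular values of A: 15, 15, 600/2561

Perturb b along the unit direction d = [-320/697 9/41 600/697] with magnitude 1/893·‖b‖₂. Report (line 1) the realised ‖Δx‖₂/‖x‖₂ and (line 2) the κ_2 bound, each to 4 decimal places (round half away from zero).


0.0015
0.0717

largest singular value 15, smallest 600/2561
κ = σ_max/σ_min = 15/(600/2561) = 64.0250
worst-case relative error ≤ 64.0250 × 1/893 = 0.0717
solve Ax = b  →  x = [-0.1867 -3.6110 -12.2853]
2-norm of b is 4.1231; of x, 12.8064
Δx = A⁻¹·δb where δb = 1/893·4.1231·d; ‖Δx‖ = 0.0197
realised ‖Δx‖/‖x‖ = 0.0015
tightness: 0.0015 against a bound of 0.0717 (unrounded ratio ≈ 0.0215)


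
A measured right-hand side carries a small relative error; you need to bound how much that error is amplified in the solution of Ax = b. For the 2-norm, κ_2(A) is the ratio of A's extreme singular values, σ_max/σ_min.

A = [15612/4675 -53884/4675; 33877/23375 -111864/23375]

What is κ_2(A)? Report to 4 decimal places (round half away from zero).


M = AᵀA = [7241014729/546390625 -24820541928/546390625; -24820541928/546390625 85100690896/546390625]. tr(M)=147746729/874225, det(M)=456976/874225
solving λ² − 147746729/874225·λ + 456976/874225 = 0 gives λ = 169, 2704/874225
κ = σ_max/σ_min = 13/(52/935) = 233.7500

233.7500


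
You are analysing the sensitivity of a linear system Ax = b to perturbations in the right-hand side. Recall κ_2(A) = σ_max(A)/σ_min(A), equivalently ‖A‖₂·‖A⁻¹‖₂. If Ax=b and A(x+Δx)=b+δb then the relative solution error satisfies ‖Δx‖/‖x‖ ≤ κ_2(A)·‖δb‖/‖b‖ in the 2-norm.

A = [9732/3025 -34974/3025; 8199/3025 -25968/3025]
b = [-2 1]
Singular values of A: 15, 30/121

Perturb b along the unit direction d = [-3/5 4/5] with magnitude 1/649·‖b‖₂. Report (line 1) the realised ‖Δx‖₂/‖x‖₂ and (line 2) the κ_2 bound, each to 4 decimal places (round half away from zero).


0.0017
0.0932

largest singular value 15, smallest 30/121
κ_2(A) = 15 / (30/121) = 60.5000
bound on ‖Δx‖/‖x‖: κ·ε = 60.5000·1/649 = 0.0932
solve Ax = b  →  x = [7.7253 2.3227]
‖b‖₂ = 2.2361 and ‖x‖₂ = 8.0669
re-solving with b+δb shifts x by Δx of norm 0.0139
dividing the unrounded norms, ‖Δx‖/‖x‖ = 0.0017
so the bound overstates the realised error by a factor of ≈ 54.1147 (computed from the unrounded values)


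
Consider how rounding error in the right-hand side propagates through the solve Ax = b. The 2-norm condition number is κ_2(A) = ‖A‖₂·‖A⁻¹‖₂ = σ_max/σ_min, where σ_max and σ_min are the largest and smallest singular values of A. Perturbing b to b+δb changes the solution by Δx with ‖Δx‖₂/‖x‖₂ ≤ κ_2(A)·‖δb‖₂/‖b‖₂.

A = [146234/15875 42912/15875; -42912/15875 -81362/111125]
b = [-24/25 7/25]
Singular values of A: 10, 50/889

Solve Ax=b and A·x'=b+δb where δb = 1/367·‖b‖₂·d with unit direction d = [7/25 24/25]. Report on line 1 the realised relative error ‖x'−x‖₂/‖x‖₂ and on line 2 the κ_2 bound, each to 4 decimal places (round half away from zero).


σ_max = 10, σ_min = 50/889
κ = σ_max/σ_min = 10/(50/889) = 177.8000
perturbation bound = 177.8000·1/367 = 0.4845
solve Ax = b  →  x = [-0.0960 -0.0280]
‖b‖ = 1.0000, ‖x‖ = 0.1000
δb = ε·‖b‖·d = [0.0008 0.0026]; solving A·Δx = δb gives ‖Δx‖ = 0.0484
realised ‖Δx‖/‖x‖ = 0.4845
tightness: 0.4845 against a bound of 0.4845; the bound is attained (ratio 1)

0.4845
0.4845


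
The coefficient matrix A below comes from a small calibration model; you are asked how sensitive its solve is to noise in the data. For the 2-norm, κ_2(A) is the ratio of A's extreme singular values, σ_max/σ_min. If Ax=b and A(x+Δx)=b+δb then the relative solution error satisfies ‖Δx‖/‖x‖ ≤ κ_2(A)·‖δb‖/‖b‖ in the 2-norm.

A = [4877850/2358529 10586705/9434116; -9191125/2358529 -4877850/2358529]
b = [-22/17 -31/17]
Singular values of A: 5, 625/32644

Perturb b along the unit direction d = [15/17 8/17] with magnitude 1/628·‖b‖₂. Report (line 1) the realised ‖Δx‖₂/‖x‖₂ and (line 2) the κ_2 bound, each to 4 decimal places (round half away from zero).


0.0018
0.4158

largest singular value 5, smallest 625/32644
κ = σ_max/σ_min = 5/(625/32644) = 261.1520
κ_2(A)·‖δb‖/‖b‖ = 0.4158
solve Ax = b  →  x = [49.3345 -92.0772]
‖b‖ = 2.2361, ‖x‖ = 104.4610
re-solving with b+δb shifts x by Δx of norm 0.1860
realised ‖Δx‖/‖x‖ = 0.0018
so the bound overstates the realised error by a factor of ≈ 233.5819 (computed from the unrounded values)


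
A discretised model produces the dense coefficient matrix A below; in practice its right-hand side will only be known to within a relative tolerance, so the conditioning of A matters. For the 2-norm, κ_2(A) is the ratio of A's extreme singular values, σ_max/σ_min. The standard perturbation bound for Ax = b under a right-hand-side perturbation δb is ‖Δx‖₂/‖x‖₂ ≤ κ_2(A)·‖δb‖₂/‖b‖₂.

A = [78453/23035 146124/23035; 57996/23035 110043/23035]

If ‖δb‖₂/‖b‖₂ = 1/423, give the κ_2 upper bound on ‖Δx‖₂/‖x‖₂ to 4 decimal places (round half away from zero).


AᵀA = [22396257/1248497 41990400/1248497; 41990400/1248497 78733377/1248497]; tr = 5948802/73441, det = 6561/73441
λ_max, λ_min = (5948802/73441 ± √35386317849600/5393580481)/2 = 81, 81/73441
κ = σ_max/σ_min = 9/(9/271) = 271.0000
κ_2(A)·‖δb‖/‖b‖ = 0.6407

0.6407


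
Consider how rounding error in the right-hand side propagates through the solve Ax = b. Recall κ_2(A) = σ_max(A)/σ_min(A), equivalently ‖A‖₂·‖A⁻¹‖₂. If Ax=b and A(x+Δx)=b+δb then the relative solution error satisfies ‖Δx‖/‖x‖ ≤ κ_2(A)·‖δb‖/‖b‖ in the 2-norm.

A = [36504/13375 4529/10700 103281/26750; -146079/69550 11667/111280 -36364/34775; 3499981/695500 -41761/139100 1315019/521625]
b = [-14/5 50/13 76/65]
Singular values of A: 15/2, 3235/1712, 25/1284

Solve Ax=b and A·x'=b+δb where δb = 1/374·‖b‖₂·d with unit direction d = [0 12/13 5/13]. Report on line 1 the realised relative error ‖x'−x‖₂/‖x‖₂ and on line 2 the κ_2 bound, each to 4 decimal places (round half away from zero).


largest singular value 15/2, smallest 25/1284
κ_2(A) = (15/2) / (25/1284) = 385.2000
worst-case relative error ≤ 385.2000 × 1/374 = 1.0299
solve Ax = b  →  x = [-34.1176 -197.5188 45.0457]
‖b‖₂ = 4.8990 and ‖x‖₂ = 205.4429
δb = ε·‖b‖·d = [0.0000 0.0121 0.0050]; solving A·Δx = δb gives ‖Δx‖ = 0.6728
dividing the unrounded norms, ‖Δx‖/‖x‖ = 0.0033
tightness: 0.0033 against a bound of 1.0299 (unrounded ratio ≈ 0.0032)

0.0033
1.0299
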